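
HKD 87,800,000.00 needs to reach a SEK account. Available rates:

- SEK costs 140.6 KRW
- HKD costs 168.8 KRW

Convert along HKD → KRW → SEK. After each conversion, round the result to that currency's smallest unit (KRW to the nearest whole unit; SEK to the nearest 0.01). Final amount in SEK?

HKD 87,800,000.00 × 168.8 = KRW 14,820,640,000
KRW 14,820,640,000 ÷ 140.6 = SEK 105,409,957.33

SEK 105,409,957.33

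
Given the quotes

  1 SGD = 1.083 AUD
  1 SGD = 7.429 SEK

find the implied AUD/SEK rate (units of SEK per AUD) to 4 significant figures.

1 AUD ÷ 1.083 = 0.923361 SGD
0.923361 SGD × 7.429 = 6.85965 SEK

AUD/SEK = 6.860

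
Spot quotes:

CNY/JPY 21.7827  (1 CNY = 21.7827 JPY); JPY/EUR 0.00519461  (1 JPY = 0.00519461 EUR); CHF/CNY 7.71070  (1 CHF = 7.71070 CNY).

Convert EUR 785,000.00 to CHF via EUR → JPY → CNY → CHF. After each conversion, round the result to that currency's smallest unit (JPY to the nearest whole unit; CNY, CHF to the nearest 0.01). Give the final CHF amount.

EUR 785,000.00 ÷ 0.00519461 = JPY 151,118,178
JPY 151,118,178 ÷ 21.7827 = CNY 6,937,531.99
CNY 6,937,531.99 ÷ 7.71070 = CHF 899,727.91

CHF 899,727.91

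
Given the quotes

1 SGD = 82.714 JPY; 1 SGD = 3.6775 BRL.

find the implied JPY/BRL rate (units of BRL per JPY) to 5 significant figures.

JPY/BRL = 0.044460

1 JPY ÷ 82.714 = 0.0120899 SGD
0.0120899 SGD × 3.6775 = 0.0444604 BRL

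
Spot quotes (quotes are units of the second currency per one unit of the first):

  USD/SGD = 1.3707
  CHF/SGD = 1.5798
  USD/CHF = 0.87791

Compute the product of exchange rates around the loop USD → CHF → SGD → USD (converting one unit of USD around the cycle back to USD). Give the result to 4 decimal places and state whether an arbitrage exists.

1.0118 (arbitrage exists)

Around USD → CHF → SGD → USD: 1 × 0.87791 × 1.5798 ÷ 1.3707 = 1.011835
Product > 1; profitable direction is USD → CHF → SGD → USD.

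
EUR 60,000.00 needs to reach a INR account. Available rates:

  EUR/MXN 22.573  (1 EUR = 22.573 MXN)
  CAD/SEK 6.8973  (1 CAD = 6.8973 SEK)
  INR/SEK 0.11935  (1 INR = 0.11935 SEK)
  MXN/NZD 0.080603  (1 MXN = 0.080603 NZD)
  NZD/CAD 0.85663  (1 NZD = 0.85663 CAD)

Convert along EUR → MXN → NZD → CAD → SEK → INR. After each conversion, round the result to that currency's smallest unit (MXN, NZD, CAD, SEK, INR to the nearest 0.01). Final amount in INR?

INR 5,404,327.86

EUR 60,000.00 × 22.573 = MXN 1,354,380.00
MXN 1,354,380.00 × 0.080603 = NZD 109,167.09
NZD 109,167.09 × 0.85663 = CAD 93,515.80
CAD 93,515.80 × 6.8973 = SEK 645,006.53
SEK 645,006.53 ÷ 0.11935 = INR 5,404,327.86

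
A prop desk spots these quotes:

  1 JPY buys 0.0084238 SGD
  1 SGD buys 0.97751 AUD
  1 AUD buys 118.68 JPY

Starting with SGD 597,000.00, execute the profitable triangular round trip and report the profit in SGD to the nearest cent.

Profit: SGD 13,896.36

Profitable loop is SGD → JPY → AUD → SGD:
SGD 597,000.00 ÷ 0.0084238 = JPY 70,870,628
JPY 70,870,628 ÷ 118.68 = AUD 597,157.30
AUD 597,157.30 ÷ 0.97751 = SGD 610,896.36
Profit = SGD 610,896.36 − SGD 597,000.00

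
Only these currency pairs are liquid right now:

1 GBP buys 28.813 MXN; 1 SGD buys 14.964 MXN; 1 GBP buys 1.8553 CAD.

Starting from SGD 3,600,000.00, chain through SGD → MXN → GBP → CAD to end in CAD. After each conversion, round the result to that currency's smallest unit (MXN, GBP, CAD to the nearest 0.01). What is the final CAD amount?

CAD 3,468,772.89

SGD 3,600,000.00 × 14.964 = MXN 53,870,400.00
MXN 53,870,400.00 ÷ 28.813 = GBP 1,869,656.06
GBP 1,869,656.06 × 1.8553 = CAD 3,468,772.89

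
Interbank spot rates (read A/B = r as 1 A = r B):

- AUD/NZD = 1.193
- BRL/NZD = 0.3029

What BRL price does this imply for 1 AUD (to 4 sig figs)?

AUD/BRL = 3.939

1 AUD × 1.193 = 1.193 NZD
1.193 NZD ÷ 0.3029 = 3.93859 BRL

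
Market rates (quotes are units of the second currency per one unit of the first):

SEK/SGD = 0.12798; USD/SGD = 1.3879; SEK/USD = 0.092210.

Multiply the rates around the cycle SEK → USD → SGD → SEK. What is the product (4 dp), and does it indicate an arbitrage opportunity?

1.0000 (no arbitrage)

Around SEK → USD → SGD → SEK: 1 × 0.092210 × 1.3879 ÷ 0.12798 = 0.999986
Product ≈ 1 (deviation 0.001%, within rounding noise).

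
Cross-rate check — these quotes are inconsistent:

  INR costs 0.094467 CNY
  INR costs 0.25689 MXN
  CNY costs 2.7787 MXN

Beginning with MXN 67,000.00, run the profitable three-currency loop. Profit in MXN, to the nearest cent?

Profitable loop is MXN → INR → CNY → MXN:
MXN 67,000.00 ÷ 0.25689 = INR 260,812.02
INR 260,812.02 × 0.094467 = CNY 24,638.13
CNY 24,638.13 × 2.7787 = MXN 68,461.97
Profit = MXN 68,461.97 − MXN 67,000.00

Profit: MXN 1,461.97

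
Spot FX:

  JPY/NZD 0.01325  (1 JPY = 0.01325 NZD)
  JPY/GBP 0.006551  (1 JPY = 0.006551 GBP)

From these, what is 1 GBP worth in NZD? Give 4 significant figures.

1 GBP ÷ 0.006551 = 152.648 JPY
152.648 JPY × 0.01325 = 2.02259 NZD

GBP/NZD = 2.023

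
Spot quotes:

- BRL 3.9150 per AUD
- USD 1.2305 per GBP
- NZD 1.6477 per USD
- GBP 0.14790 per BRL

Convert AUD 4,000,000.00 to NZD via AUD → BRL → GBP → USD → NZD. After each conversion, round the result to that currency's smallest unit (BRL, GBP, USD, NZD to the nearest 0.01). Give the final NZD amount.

NZD 4,695,909.21

AUD 4,000,000.00 × 3.9150 = BRL 15,660,000.00
BRL 15,660,000.00 × 0.14790 = GBP 2,316,114.00
GBP 2,316,114.00 × 1.2305 = USD 2,849,978.28
USD 2,849,978.28 × 1.6477 = NZD 4,695,909.21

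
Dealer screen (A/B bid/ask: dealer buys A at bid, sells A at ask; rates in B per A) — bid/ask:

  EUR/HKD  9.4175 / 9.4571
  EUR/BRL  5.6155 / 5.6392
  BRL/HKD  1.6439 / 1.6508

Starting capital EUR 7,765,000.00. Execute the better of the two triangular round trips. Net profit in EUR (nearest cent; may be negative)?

Net profit: EUR 90,342.60

Best loop EUR → HKD → BRL → EUR:
EUR 7,765,000.00 × 9.4175 (sell EUR at bid) = HKD 73,126,887.50
HKD 73,126,887.50 ÷ 1.6508 (buy BRL at ask) = BRL 44,297,848.01
BRL 44,297,848.01 ÷ 5.6392 (buy EUR at ask) = EUR 7,855,342.60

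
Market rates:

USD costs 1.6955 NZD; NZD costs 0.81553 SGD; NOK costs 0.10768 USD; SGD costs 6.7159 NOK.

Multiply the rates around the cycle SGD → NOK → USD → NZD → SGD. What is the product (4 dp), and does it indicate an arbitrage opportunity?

Around SGD → NOK → USD → NZD → SGD: 1 × 6.7159 × 0.10768 × 1.6955 × 0.81553 = 0.999947
Product ≈ 1 (deviation 0.005%, within rounding noise).

0.9999 (no arbitrage)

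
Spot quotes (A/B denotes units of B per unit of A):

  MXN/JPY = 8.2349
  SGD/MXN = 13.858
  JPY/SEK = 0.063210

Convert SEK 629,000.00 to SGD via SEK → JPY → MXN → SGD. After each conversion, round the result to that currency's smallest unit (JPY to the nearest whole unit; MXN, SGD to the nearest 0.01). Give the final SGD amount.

SEK 629,000.00 ÷ 0.063210 = JPY 9,950,957
JPY 9,950,957 ÷ 8.2349 = MXN 1,208,388.32
MXN 1,208,388.32 ÷ 13.858 = SGD 87,197.89

SGD 87,197.89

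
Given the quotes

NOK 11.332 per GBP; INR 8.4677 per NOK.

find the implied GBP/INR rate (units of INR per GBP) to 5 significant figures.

GBP/INR = 95.956

1 GBP × 11.332 = 11.332 NOK
11.332 NOK × 8.4677 = 95.956 INR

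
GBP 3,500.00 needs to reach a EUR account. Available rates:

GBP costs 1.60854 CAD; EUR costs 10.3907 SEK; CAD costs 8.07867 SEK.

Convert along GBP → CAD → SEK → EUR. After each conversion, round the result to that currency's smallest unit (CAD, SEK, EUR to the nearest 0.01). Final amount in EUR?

GBP 3,500.00 × 1.60854 = CAD 5,629.89
CAD 5,629.89 × 8.07867 = SEK 45,482.02
SEK 45,482.02 ÷ 10.3907 = EUR 4,377.19

EUR 4,377.19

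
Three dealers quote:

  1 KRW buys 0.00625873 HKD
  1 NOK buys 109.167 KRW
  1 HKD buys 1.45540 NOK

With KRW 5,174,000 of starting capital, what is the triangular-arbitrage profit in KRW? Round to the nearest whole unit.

Profitable loop is KRW → NOK → HKD → KRW:
KRW 5,174,000 ÷ 109.167 = NOK 47,395.28
NOK 47,395.28 ÷ 1.45540 = HKD 32,565.12
HKD 32,565.12 ÷ 0.00625873 = KRW 5,203,151
Profit = KRW 5,203,151 − KRW 5,174,000

Profit: KRW 29,151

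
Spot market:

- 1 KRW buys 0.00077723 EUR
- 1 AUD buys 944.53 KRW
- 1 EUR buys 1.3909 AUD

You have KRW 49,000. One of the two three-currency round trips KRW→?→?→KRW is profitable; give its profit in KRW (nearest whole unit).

Profitable loop is KRW → EUR → AUD → KRW:
KRW 49,000 × 0.00077723 = EUR 38.08
EUR 38.08 × 1.3909 = AUD 52.97
AUD 52.97 × 944.53 = KRW 50,033
Profit = KRW 50,033 − KRW 49,000

Profit: KRW 1,033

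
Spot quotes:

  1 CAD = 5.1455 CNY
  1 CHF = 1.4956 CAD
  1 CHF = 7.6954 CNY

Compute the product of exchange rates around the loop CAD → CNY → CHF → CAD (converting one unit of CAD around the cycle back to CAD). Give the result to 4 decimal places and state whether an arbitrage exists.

1.0000 (no arbitrage)

Around CAD → CNY → CHF → CAD: 1 × 5.1455 ÷ 7.6954 × 1.4956 = 1.000027
Product ≈ 1 (deviation 0.003%, within rounding noise).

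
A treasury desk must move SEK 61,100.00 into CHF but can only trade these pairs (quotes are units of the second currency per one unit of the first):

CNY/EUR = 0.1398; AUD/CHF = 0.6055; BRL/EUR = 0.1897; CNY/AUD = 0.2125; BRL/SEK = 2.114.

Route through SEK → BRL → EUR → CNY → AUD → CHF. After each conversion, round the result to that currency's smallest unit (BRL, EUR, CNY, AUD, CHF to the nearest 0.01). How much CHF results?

SEK 61,100.00 ÷ 2.114 = BRL 28,902.55
BRL 28,902.55 × 0.1897 = EUR 5,482.81
EUR 5,482.81 ÷ 0.1398 = CNY 39,218.96
CNY 39,218.96 × 0.2125 = AUD 8,334.03
AUD 8,334.03 × 0.6055 = CHF 5,046.26

CHF 5,046.26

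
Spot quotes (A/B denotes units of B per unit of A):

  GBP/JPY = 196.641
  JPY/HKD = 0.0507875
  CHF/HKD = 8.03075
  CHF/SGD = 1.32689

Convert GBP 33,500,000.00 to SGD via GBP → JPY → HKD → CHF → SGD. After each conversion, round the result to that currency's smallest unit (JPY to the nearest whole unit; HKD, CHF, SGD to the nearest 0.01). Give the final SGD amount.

SGD 55,278,281.25

GBP 33,500,000.00 × 196.641 = JPY 6,587,473,500
JPY 6,587,473,500 × 0.0507875 = HKD 334,561,310.38
HKD 334,561,310.38 ÷ 8.03075 = CHF 41,660,033.05
CHF 41,660,033.05 × 1.32689 = SGD 55,278,281.25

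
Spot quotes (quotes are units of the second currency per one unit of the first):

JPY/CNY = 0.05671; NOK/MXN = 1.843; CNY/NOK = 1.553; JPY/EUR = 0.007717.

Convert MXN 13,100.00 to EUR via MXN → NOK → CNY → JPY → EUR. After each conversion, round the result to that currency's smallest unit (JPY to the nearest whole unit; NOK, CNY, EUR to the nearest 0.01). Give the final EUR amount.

EUR 622.82

MXN 13,100.00 ÷ 1.843 = NOK 7,107.98
NOK 7,107.98 ÷ 1.553 = CNY 4,576.93
CNY 4,576.93 ÷ 0.05671 = JPY 80,708
JPY 80,708 × 0.007717 = EUR 622.82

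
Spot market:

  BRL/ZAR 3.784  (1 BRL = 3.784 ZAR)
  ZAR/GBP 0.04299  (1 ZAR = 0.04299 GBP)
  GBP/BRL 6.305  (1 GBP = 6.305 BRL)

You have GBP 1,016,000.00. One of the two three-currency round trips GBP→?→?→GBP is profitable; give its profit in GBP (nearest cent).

Profit: GBP 26,071.15

Profitable loop is GBP → BRL → ZAR → GBP:
GBP 1,016,000.00 × 6.305 = BRL 6,405,880.00
BRL 6,405,880.00 × 3.784 = ZAR 24,239,849.92
ZAR 24,239,849.92 × 0.04299 = GBP 1,042,071.15
Profit = GBP 1,042,071.15 − GBP 1,016,000.00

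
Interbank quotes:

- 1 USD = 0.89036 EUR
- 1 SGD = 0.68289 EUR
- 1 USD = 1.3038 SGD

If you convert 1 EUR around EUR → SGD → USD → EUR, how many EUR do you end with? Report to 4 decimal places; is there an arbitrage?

Around EUR → SGD → USD → EUR: 1 ÷ 0.68289 ÷ 1.3038 × 0.89036 = 1.000009
Product ≈ 1 (deviation 0.001%, within rounding noise).

1.0000 (no arbitrage)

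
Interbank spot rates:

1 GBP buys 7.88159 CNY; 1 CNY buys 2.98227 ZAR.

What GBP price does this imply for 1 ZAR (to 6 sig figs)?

1 ZAR ÷ 2.98227 = 0.335315 CNY
0.335315 CNY ÷ 7.88159 = 0.0425441 GBP

ZAR/GBP = 0.0425441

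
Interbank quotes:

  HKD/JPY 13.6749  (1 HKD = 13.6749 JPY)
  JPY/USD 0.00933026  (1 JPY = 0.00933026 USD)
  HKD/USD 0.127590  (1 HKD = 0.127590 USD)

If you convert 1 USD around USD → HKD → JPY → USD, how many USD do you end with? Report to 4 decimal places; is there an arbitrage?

Around USD → HKD → JPY → USD: 1 ÷ 0.127590 × 13.6749 × 0.00933026 = 1.000003
Product ≈ 1 (deviation 0.000%, within rounding noise).

1.0000 (no arbitrage)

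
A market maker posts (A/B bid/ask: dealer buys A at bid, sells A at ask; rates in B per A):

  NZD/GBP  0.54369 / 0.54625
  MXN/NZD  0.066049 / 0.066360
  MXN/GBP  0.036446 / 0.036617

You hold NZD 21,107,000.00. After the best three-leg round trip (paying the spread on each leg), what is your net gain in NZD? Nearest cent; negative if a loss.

Net profit: NZD 114,620.98

Best loop NZD → MXN → GBP → NZD:
NZD 21,107,000.00 ÷ 0.066360 (buy MXN at ask) = MXN 318,068,113.32
MXN 318,068,113.32 × 0.036446 (sell MXN at bid) = GBP 11,592,310.46
GBP 11,592,310.46 ÷ 0.54625 (buy NZD at ask) = NZD 21,221,620.98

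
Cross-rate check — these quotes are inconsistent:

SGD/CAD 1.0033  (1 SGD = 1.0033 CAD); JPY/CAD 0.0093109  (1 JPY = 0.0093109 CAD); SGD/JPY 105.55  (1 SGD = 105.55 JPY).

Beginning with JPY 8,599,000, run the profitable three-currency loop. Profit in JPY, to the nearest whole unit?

Profit: JPY 179,673

Profitable loop is JPY → SGD → CAD → JPY:
JPY 8,599,000 ÷ 105.55 = SGD 81,468.50
SGD 81,468.50 × 1.0033 = CAD 81,737.34
CAD 81,737.34 ÷ 0.0093109 = JPY 8,778,673
Profit = JPY 8,778,673 − JPY 8,599,000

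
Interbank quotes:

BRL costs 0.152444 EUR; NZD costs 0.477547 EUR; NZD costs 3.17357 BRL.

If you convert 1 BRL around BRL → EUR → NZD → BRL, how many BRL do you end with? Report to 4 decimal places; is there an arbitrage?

Around BRL → EUR → NZD → BRL: 1 × 0.152444 ÷ 0.477547 × 3.17357 = 1.013077
Product > 1; profitable direction is BRL → EUR → NZD → BRL.

1.0131 (arbitrage exists)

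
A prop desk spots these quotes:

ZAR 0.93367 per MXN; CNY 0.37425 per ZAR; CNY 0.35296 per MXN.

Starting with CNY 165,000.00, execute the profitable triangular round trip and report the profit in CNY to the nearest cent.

Profitable loop is CNY → ZAR → MXN → CNY:
CNY 165,000.00 ÷ 0.37425 = ZAR 440,881.76
ZAR 440,881.76 ÷ 0.93367 = MXN 472,202.99
MXN 472,202.99 × 0.35296 = CNY 166,668.77
Profit = CNY 166,668.77 − CNY 165,000.00

Profit: CNY 1,668.77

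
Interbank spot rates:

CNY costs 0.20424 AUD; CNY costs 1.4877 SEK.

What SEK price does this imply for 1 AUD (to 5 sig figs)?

AUD/SEK = 7.2841

1 AUD ÷ 0.20424 = 4.8962 CNY
4.8962 CNY × 1.4877 = 7.28408 SEK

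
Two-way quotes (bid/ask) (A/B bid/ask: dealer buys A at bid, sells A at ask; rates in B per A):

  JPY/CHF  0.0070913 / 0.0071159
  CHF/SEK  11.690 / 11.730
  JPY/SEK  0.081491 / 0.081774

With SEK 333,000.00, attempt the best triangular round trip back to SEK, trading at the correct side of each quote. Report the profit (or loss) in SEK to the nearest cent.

Net profit: SEK 4,574.29

Best loop SEK → JPY → CHF → SEK:
SEK 333,000.00 ÷ 0.081774 (buy JPY at ask) = JPY 4,072,199
JPY 4,072,199 × 0.0070913 (sell JPY at bid) = CHF 28,877.18
CHF 28,877.18 × 11.690 (sell CHF at bid) = SEK 337,574.29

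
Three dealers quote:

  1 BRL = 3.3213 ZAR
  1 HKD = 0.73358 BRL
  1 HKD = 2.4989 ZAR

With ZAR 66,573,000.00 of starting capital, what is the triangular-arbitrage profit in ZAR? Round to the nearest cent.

Profit: ZAR 1,706,670.60

Profitable loop is ZAR → BRL → HKD → ZAR:
ZAR 66,573,000.00 ÷ 3.3213 = BRL 20,044,259.78
BRL 20,044,259.78 ÷ 0.73358 = HKD 27,323,890.75
HKD 27,323,890.75 × 2.4989 = ZAR 68,279,670.60
Profit = ZAR 68,279,670.60 − ZAR 66,573,000.00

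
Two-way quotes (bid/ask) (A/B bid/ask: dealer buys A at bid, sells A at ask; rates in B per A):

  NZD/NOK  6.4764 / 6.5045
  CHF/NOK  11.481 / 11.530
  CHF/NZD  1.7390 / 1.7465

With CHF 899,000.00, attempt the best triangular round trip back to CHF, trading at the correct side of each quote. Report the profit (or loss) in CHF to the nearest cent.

Net profit: CHF 9,566.88

Best loop CHF → NOK → NZD → CHF:
CHF 899,000.00 × 11.481 (sell CHF at bid) = NOK 10,321,419.00
NOK 10,321,419.00 ÷ 6.5045 (buy NZD at ask) = NZD 1,586,812.05
NZD 1,586,812.05 ÷ 1.7465 (buy CHF at ask) = CHF 908,566.88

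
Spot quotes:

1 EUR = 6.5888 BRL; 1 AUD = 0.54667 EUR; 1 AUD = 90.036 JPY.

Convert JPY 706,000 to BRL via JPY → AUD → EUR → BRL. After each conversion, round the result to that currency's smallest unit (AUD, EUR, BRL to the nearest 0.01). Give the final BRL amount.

BRL 28,243.62

JPY 706,000 ÷ 90.036 = AUD 7,841.31
AUD 7,841.31 × 0.54667 = EUR 4,286.61
EUR 4,286.61 × 6.5888 = BRL 28,243.62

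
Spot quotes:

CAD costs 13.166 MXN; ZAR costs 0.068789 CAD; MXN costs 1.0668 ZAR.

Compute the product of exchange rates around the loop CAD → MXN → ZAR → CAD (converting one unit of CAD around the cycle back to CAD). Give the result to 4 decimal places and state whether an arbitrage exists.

0.9662 (arbitrage exists)

Around CAD → MXN → ZAR → CAD: 1 × 13.166 × 1.0668 × 0.068789 = 0.966175
Product < 1; profitable direction is CAD → ZAR → MXN → CAD.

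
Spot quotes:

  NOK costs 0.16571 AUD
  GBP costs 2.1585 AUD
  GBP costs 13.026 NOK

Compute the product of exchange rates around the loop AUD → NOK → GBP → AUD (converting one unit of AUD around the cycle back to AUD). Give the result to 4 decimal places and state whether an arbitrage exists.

Around AUD → NOK → GBP → AUD: 1 ÷ 0.16571 ÷ 13.026 × 2.1585 = 0.999982
Product ≈ 1 (deviation 0.002%, within rounding noise).

1.0000 (no arbitrage)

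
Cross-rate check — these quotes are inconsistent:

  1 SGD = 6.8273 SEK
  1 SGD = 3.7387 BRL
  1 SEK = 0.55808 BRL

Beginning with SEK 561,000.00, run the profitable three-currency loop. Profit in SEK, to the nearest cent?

Profitable loop is SEK → BRL → SGD → SEK:
SEK 561,000.00 × 0.55808 = BRL 313,082.88
BRL 313,082.88 ÷ 3.7387 = SGD 83,741.11
SGD 83,741.11 × 6.8273 = SEK 571,725.67
Profit = SEK 571,725.67 − SEK 561,000.00

Profit: SEK 10,725.67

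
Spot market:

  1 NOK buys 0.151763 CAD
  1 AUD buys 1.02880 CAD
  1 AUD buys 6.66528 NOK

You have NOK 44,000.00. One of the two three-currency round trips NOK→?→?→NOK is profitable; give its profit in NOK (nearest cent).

Profit: NOK 750.65

Profitable loop is NOK → AUD → CAD → NOK:
NOK 44,000.00 ÷ 6.66528 = AUD 6,601.37
AUD 6,601.37 × 1.02880 = CAD 6,791.49
CAD 6,791.49 ÷ 0.151763 = NOK 44,750.65
Profit = NOK 44,750.65 − NOK 44,000.00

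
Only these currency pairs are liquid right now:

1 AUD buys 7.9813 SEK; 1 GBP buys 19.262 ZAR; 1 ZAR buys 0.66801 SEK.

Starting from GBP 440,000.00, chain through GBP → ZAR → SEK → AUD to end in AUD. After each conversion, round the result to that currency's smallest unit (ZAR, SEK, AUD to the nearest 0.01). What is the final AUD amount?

GBP 440,000.00 × 19.262 = ZAR 8,475,280.00
ZAR 8,475,280.00 × 0.66801 = SEK 5,661,571.79
SEK 5,661,571.79 ÷ 7.9813 = AUD 709,354.59

AUD 709,354.59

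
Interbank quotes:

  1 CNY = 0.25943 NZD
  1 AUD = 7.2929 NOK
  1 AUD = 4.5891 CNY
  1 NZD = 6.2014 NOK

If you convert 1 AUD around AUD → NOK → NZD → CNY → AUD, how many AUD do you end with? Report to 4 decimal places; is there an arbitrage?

0.9878 (arbitrage exists)

Around AUD → NOK → NZD → CNY → AUD: 1 × 7.2929 ÷ 6.2014 ÷ 0.25943 ÷ 4.5891 = 0.987786
Product < 1; profitable direction is AUD → CNY → NZD → NOK → AUD.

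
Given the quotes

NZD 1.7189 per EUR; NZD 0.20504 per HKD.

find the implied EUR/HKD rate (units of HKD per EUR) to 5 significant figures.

1 EUR × 1.7189 = 1.7189 NZD
1.7189 NZD ÷ 0.20504 = 8.38324 HKD

EUR/HKD = 8.3832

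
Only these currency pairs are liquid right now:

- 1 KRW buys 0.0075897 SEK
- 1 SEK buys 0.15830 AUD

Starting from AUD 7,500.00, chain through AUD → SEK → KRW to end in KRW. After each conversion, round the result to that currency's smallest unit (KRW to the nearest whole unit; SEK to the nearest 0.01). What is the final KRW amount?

AUD 7,500.00 ÷ 0.15830 = SEK 47,378.40
SEK 47,378.40 ÷ 0.0075897 = KRW 6,242,460

KRW 6,242,460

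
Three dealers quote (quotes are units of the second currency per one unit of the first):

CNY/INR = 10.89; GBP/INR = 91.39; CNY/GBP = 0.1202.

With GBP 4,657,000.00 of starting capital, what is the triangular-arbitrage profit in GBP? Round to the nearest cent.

Profitable loop is GBP → INR → CNY → GBP:
GBP 4,657,000.00 × 91.39 = INR 425,603,230.00
INR 425,603,230.00 ÷ 10.89 = CNY 39,082,022.96
CNY 39,082,022.96 × 0.1202 = GBP 4,697,659.16
Profit = GBP 4,697,659.16 − GBP 4,657,000.00

Profit: GBP 40,659.16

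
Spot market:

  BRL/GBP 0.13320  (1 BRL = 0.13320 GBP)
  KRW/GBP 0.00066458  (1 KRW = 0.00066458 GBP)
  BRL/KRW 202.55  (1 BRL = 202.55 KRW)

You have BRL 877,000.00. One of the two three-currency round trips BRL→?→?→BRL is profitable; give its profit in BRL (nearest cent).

Profit: BRL 9,288.03

Profitable loop is BRL → KRW → GBP → BRL:
BRL 877,000.00 × 202.55 = KRW 177,636,350
KRW 177,636,350 × 0.00066458 = GBP 118,053.57
GBP 118,053.57 ÷ 0.13320 = BRL 886,288.03
Profit = BRL 886,288.03 − BRL 877,000.00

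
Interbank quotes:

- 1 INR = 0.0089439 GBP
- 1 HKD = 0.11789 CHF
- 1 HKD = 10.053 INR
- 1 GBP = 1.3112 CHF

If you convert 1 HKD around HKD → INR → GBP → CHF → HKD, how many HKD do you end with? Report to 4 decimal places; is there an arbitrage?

Around HKD → INR → GBP → CHF → HKD: 1 × 10.053 × 0.0089439 × 1.3112 ÷ 0.11789 = 1.000034
Product ≈ 1 (deviation 0.003%, within rounding noise).

1.0000 (no arbitrage)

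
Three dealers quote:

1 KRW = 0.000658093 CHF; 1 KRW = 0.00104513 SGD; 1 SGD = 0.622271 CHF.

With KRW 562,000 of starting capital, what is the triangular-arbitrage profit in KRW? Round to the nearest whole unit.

Profitable loop is KRW → CHF → SGD → KRW:
KRW 562,000 × 0.000658093 = CHF 369.85
CHF 369.85 ÷ 0.622271 = SGD 594.35
SGD 594.35 ÷ 0.00104513 = KRW 568,688
Profit = KRW 568,688 − KRW 562,000

Profit: KRW 6,688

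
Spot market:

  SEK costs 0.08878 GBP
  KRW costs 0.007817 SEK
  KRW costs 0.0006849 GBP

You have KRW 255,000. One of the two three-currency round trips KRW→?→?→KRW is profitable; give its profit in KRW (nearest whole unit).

Profit: KRW 3,386

Profitable loop is KRW → SEK → GBP → KRW:
KRW 255,000 × 0.007817 = SEK 1,993.33
SEK 1,993.33 × 0.08878 = GBP 176.97
GBP 176.97 ÷ 0.0006849 = KRW 258,386
Profit = KRW 258,386 − KRW 255,000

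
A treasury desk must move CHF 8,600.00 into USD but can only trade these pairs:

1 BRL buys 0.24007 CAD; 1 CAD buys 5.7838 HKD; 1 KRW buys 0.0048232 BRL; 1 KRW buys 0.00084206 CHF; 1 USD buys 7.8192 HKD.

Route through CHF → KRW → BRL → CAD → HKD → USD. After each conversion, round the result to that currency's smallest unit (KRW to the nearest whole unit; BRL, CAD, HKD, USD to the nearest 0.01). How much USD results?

USD 8,747.41

CHF 8,600.00 ÷ 0.00084206 = KRW 10,213,049
KRW 10,213,049 × 0.0048232 = BRL 49,259.58
BRL 49,259.58 × 0.24007 = CAD 11,825.75
CAD 11,825.75 × 5.7838 = HKD 68,397.77
HKD 68,397.77 ÷ 7.8192 = USD 8,747.41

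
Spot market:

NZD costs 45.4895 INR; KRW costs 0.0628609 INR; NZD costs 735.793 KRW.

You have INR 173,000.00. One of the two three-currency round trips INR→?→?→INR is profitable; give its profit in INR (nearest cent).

Profit: INR 2,902.17

Profitable loop is INR → NZD → KRW → INR:
INR 173,000.00 ÷ 45.4895 = NZD 3,803.08
NZD 3,803.08 × 735.793 = KRW 2,798,276
KRW 2,798,276 × 0.0628609 = INR 175,902.17
Profit = INR 175,902.17 − INR 173,000.00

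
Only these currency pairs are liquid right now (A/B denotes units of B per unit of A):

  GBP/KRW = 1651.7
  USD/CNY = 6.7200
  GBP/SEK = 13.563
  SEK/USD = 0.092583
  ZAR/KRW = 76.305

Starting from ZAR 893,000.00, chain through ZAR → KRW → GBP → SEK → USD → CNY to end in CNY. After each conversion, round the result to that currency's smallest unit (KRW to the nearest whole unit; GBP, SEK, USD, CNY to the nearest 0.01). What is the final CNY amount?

CNY 348,120.53

ZAR 893,000.00 × 76.305 = KRW 68,140,365
KRW 68,140,365 ÷ 1651.7 = GBP 41,254.69
GBP 41,254.69 × 13.563 = SEK 559,537.36
SEK 559,537.36 × 0.092583 = USD 51,803.65
USD 51,803.65 × 6.7200 = CNY 348,120.53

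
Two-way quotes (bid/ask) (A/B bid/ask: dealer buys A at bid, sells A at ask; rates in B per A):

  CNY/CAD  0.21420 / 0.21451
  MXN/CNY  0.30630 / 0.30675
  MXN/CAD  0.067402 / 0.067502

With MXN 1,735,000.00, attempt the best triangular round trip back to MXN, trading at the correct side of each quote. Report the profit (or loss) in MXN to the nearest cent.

Net profit: MXN 42,215.73

Best loop MXN → CAD → CNY → MXN:
MXN 1,735,000.00 × 0.067402 (sell MXN at bid) = CAD 116,942.47
CAD 116,942.47 ÷ 0.21451 (buy CNY at ask) = CNY 545,160.92
CNY 545,160.92 ÷ 0.30675 (buy MXN at ask) = MXN 1,777,215.73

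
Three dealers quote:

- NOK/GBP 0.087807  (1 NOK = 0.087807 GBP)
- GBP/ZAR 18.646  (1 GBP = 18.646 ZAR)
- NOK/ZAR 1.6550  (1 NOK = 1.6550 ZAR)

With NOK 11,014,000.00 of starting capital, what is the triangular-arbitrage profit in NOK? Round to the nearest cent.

Profit: NOK 119,411.24

Profitable loop is NOK → ZAR → GBP → NOK:
NOK 11,014,000.00 × 1.6550 = ZAR 18,228,170.00
ZAR 18,228,170.00 ÷ 18.646 = GBP 977,591.44
GBP 977,591.44 ÷ 0.087807 = NOK 11,133,411.24
Profit = NOK 11,133,411.24 − NOK 11,014,000.00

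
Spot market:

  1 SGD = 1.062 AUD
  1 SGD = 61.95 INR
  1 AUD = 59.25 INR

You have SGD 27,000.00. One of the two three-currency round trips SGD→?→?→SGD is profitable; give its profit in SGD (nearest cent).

Profit: SGD 424.29

Profitable loop is SGD → AUD → INR → SGD:
SGD 27,000.00 × 1.062 = AUD 28,674.00
AUD 28,674.00 × 59.25 = INR 1,698,934.50
INR 1,698,934.50 ÷ 61.95 = SGD 27,424.29
Profit = SGD 27,424.29 − SGD 27,000.00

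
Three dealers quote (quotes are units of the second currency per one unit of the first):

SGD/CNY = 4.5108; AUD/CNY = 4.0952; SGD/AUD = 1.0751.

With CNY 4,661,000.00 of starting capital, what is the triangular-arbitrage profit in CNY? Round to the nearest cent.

Profitable loop is CNY → AUD → SGD → CNY:
CNY 4,661,000.00 ÷ 4.0952 = AUD 1,138,161.75
AUD 1,138,161.75 ÷ 1.0751 = SGD 1,058,656.64
SGD 1,058,656.64 × 4.5108 = CNY 4,775,388.36
Profit = CNY 4,775,388.36 − CNY 4,661,000.00

Profit: CNY 114,388.36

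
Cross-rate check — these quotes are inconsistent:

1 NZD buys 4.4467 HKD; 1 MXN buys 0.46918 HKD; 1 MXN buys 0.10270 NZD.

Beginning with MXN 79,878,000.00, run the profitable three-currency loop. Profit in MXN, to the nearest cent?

Profit: MXN 2,187,080.39

Profitable loop is MXN → HKD → NZD → MXN:
MXN 79,878,000.00 × 0.46918 = HKD 37,477,160.04
HKD 37,477,160.04 ÷ 4.4467 = NZD 8,428,083.76
NZD 8,428,083.76 ÷ 0.10270 = MXN 82,065,080.39
Profit = MXN 82,065,080.39 − MXN 79,878,000.00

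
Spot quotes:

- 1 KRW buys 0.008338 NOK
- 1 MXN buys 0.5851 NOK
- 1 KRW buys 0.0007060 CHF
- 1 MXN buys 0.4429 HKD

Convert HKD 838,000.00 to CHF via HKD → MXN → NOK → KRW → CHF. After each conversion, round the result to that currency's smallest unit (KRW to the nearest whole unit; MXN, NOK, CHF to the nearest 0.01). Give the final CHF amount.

CHF 93,737.04

HKD 838,000.00 ÷ 0.4429 = MXN 1,892,074.96
MXN 1,892,074.96 × 0.5851 = NOK 1,107,053.06
NOK 1,107,053.06 ÷ 0.008338 = KRW 132,772,015
KRW 132,772,015 × 0.0007060 = CHF 93,737.04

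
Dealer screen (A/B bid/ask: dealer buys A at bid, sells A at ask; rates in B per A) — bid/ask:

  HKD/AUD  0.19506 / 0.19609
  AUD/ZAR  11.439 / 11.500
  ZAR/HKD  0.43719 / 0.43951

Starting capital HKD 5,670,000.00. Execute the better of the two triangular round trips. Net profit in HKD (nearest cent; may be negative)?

Best loop HKD → ZAR → AUD → HKD:
HKD 5,670,000.00 ÷ 0.43951 (buy ZAR at ask) = ZAR 12,900,730.36
ZAR 12,900,730.36 ÷ 11.500 (buy AUD at ask) = AUD 1,121,802.64
AUD 1,121,802.64 ÷ 0.19609 (buy HKD at ask) = HKD 5,720,855.93

Net profit: HKD 50,855.93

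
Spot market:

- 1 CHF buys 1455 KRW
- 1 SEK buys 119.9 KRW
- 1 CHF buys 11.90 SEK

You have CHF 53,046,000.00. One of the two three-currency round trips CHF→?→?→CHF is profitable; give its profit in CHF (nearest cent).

Profit: CHF 1,048,048.96

Profitable loop is CHF → KRW → SEK → CHF:
CHF 53,046,000.00 × 1455 = KRW 77,181,930,000
KRW 77,181,930,000 ÷ 119.9 = SEK 643,719,182.65
SEK 643,719,182.65 ÷ 11.90 = CHF 54,094,048.96
Profit = CHF 54,094,048.96 − CHF 53,046,000.00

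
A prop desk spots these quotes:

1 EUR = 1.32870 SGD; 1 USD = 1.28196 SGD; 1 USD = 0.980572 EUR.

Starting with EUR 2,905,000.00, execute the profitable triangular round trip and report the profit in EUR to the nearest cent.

Profit: EUR 47,419.64

Profitable loop is EUR → SGD → USD → EUR:
EUR 2,905,000.00 × 1.32870 = SGD 3,859,873.50
SGD 3,859,873.50 ÷ 1.28196 = USD 3,010,915.71
USD 3,010,915.71 × 0.980572 = EUR 2,952,419.64
Profit = EUR 2,952,419.64 − EUR 2,905,000.00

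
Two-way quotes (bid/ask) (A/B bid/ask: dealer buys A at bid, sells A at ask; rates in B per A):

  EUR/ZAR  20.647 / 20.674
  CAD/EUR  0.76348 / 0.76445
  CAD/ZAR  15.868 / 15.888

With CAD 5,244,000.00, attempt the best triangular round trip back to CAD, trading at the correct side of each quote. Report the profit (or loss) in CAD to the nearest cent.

Best loop CAD → ZAR → EUR → CAD:
CAD 5,244,000.00 × 15.868 (sell CAD at bid) = ZAR 83,211,792.00
ZAR 83,211,792.00 ÷ 20.674 (buy EUR at ask) = EUR 4,024,948.82
EUR 4,024,948.82 ÷ 0.76445 (buy CAD at ask) = CAD 5,265,156.42

Net profit: CAD 21,156.42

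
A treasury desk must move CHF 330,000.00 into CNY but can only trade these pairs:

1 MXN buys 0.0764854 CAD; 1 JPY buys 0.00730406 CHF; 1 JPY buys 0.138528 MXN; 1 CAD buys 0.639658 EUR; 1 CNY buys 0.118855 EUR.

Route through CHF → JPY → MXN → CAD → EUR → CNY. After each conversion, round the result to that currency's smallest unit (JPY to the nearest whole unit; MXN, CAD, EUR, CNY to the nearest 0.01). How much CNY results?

CNY 2,576,298.01

CHF 330,000.00 ÷ 0.00730406 = JPY 45,180,352
JPY 45,180,352 × 0.138528 = MXN 6,258,743.80
MXN 6,258,743.80 × 0.0764854 = CAD 478,702.52
CAD 478,702.52 × 0.639658 = EUR 306,205.90
EUR 306,205.90 ÷ 0.118855 = CNY 2,576,298.01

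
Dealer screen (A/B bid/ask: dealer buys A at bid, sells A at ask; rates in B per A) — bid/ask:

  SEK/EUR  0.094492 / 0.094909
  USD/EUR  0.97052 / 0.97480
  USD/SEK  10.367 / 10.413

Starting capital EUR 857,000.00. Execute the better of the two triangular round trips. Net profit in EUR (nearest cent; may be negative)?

Net profit: EUR 4,218.68

Best loop EUR → USD → SEK → EUR:
EUR 857,000.00 ÷ 0.97480 (buy USD at ask) = USD 879,154.70
USD 879,154.70 × 10.367 (sell USD at bid) = SEK 9,114,196.76
SEK 9,114,196.76 × 0.094492 (sell SEK at bid) = EUR 861,218.68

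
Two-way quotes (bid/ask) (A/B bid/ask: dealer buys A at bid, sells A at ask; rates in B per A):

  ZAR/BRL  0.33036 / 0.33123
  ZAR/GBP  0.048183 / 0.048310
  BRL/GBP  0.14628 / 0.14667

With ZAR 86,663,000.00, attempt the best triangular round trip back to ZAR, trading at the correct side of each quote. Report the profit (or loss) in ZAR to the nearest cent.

Net profit: ZAR 27,017.47

Best loop ZAR → BRL → GBP → ZAR:
ZAR 86,663,000.00 × 0.33036 (sell ZAR at bid) = BRL 28,629,988.68
BRL 28,629,988.68 × 0.14628 (sell BRL at bid) = GBP 4,187,994.74
GBP 4,187,994.74 ÷ 0.048310 (buy ZAR at ask) = ZAR 86,690,017.47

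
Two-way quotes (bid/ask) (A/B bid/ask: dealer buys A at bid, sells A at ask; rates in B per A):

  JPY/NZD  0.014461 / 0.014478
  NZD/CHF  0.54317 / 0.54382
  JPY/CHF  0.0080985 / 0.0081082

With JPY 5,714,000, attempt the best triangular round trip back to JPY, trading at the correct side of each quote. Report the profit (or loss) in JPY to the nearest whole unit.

Net profit: JPY 163,344

Best loop JPY → CHF → NZD → JPY:
JPY 5,714,000 × 0.0080985 (sell JPY at bid) = CHF 46,274.83
CHF 46,274.83 ÷ 0.54382 (buy NZD at ask) = NZD 85,092.18
NZD 85,092.18 ÷ 0.014478 (buy JPY at ask) = JPY 5,877,344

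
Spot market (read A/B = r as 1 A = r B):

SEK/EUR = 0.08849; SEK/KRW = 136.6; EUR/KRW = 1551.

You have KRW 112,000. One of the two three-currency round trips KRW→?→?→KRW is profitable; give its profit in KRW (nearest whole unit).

Profitable loop is KRW → SEK → EUR → KRW:
KRW 112,000 ÷ 136.6 = SEK 819.91
SEK 819.91 × 0.08849 = EUR 72.55
EUR 72.55 × 1551 = KRW 112,531
Profit = KRW 112,531 − KRW 112,000

Profit: KRW 531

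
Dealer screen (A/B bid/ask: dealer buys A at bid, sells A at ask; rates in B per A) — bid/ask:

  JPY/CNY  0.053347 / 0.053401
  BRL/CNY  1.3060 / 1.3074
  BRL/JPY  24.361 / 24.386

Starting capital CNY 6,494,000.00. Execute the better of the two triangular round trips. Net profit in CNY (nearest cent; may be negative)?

Net profit: CNY 18,766.41

Best loop CNY → JPY → BRL → CNY:
CNY 6,494,000.00 ÷ 0.053401 (buy JPY at ask) = JPY 121,608,210
JPY 121,608,210 ÷ 24.386 (buy BRL at ask) = BRL 4,986,804.30
BRL 4,986,804.30 × 1.3060 (sell BRL at bid) = CNY 6,512,766.41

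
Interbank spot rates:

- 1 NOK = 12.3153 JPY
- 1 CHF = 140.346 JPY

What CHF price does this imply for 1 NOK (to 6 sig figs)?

1 NOK × 12.3153 = 12.3153 JPY
12.3153 JPY ÷ 140.346 = 0.0877496 CHF

NOK/CHF = 0.0877496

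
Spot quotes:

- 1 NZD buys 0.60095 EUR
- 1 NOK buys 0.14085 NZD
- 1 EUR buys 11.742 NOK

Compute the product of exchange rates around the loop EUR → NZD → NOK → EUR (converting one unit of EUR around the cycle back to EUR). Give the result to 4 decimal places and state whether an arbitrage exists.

1.0062 (arbitrage exists)

Around EUR → NZD → NOK → EUR: 1 ÷ 0.60095 ÷ 0.14085 ÷ 11.742 = 1.006150
Product > 1; profitable direction is EUR → NZD → NOK → EUR.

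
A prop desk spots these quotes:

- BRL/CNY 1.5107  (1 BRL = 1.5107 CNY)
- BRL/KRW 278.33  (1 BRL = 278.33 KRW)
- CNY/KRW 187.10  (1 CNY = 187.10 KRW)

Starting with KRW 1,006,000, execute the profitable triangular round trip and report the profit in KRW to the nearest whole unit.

Profitable loop is KRW → BRL → CNY → KRW:
KRW 1,006,000 ÷ 278.33 = BRL 3,614.41
BRL 3,614.41 × 1.5107 = CNY 5,460.30
CNY 5,460.30 × 187.10 = KRW 1,021,621
Profit = KRW 1,021,621 − KRW 1,006,000

Profit: KRW 15,621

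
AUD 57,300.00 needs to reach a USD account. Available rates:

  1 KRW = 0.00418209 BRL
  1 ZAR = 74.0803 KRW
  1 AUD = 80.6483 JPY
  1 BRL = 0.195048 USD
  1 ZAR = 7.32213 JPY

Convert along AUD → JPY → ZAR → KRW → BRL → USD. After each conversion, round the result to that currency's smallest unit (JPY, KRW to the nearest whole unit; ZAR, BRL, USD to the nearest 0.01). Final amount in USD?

USD 38,137.31

AUD 57,300.00 × 80.6483 = JPY 4,621,148
JPY 4,621,148 ÷ 7.32213 = ZAR 631,120.73
ZAR 631,120.73 × 74.0803 = KRW 46,753,613
KRW 46,753,613 × 0.00418209 = BRL 195,527.82
BRL 195,527.82 × 0.195048 = USD 38,137.31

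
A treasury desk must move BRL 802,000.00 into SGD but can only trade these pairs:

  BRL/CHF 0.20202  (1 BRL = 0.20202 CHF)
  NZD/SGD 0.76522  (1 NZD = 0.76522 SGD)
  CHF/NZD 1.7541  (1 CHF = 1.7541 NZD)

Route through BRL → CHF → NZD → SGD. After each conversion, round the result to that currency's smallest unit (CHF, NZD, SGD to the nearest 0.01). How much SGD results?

SGD 217,475.03

BRL 802,000.00 × 0.20202 = CHF 162,020.04
CHF 162,020.04 × 1.7541 = NZD 284,199.35
NZD 284,199.35 × 0.76522 = SGD 217,475.03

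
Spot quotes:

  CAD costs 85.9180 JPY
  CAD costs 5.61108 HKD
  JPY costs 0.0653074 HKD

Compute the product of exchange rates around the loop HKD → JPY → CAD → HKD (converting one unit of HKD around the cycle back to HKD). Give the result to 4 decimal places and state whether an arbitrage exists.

Around HKD → JPY → CAD → HKD: 1 ÷ 0.0653074 ÷ 85.9180 × 5.61108 = 1.000000
Product ≈ 1 (deviation 0.000%, within rounding noise).

1.0000 (no arbitrage)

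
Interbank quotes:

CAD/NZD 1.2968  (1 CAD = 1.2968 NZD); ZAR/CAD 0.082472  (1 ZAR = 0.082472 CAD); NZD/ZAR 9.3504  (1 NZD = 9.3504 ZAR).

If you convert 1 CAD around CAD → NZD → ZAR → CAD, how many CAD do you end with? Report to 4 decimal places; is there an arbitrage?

Around CAD → NZD → ZAR → CAD: 1 × 1.2968 × 9.3504 × 0.082472 = 1.000022
Product ≈ 1 (deviation 0.002%, within rounding noise).

1.0000 (no arbitrage)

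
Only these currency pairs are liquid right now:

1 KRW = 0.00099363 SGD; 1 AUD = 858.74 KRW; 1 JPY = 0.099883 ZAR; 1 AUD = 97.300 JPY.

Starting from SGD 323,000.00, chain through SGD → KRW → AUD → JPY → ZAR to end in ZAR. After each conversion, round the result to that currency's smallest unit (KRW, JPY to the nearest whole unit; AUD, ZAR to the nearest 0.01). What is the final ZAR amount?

ZAR 3,678,921.82

SGD 323,000.00 ÷ 0.00099363 = KRW 325,070,700
KRW 325,070,700 ÷ 858.74 = AUD 378,543.80
AUD 378,543.80 × 97.300 = JPY 36,832,312
JPY 36,832,312 × 0.099883 = ZAR 3,678,921.82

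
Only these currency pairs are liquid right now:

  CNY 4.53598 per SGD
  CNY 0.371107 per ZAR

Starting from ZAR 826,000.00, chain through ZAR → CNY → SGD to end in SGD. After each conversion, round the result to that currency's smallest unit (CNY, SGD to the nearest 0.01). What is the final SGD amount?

SGD 67,578.42

ZAR 826,000.00 × 0.371107 = CNY 306,534.38
CNY 306,534.38 ÷ 4.53598 = SGD 67,578.42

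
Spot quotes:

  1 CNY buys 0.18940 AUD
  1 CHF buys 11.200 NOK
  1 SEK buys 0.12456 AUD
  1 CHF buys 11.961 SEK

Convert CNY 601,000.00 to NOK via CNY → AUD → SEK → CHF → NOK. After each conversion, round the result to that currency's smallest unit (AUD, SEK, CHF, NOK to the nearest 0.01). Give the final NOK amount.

CNY 601,000.00 × 0.18940 = AUD 113,829.40
AUD 113,829.40 ÷ 0.12456 = SEK 913,851.96
SEK 913,851.96 ÷ 11.961 = CHF 76,402.64
CHF 76,402.64 × 11.200 = NOK 855,709.57

NOK 855,709.57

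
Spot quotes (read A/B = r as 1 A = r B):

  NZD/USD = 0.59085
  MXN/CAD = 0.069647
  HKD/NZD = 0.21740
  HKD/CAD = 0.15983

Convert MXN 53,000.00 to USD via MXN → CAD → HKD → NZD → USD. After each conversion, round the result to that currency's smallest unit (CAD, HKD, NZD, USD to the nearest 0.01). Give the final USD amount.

MXN 53,000.00 × 0.069647 = CAD 3,691.29
CAD 3,691.29 ÷ 0.15983 = HKD 23,095.10
HKD 23,095.10 × 0.21740 = NZD 5,020.87
NZD 5,020.87 × 0.59085 = USD 2,966.58

USD 2,966.58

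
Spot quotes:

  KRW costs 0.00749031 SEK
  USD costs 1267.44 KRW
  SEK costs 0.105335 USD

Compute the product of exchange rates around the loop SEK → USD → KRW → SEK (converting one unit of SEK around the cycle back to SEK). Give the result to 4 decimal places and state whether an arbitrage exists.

1.0000 (no arbitrage)

Around SEK → USD → KRW → SEK: 1 × 0.105335 × 1267.44 × 0.00749031 = 1.000000
Product ≈ 1 (deviation 0.000%, within rounding noise).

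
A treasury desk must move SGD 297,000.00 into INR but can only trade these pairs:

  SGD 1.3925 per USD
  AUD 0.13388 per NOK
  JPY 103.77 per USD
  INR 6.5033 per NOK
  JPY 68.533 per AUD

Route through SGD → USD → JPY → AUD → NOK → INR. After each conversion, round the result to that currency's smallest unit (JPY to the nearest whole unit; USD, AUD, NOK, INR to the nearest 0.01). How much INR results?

INR 15,687,415.88

SGD 297,000.00 ÷ 1.3925 = USD 213,285.46
USD 213,285.46 × 103.77 = JPY 22,132,632
JPY 22,132,632 ÷ 68.533 = AUD 322,948.54
AUD 322,948.54 ÷ 0.13388 = NOK 2,412,223.93
NOK 2,412,223.93 × 6.5033 = INR 15,687,415.88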